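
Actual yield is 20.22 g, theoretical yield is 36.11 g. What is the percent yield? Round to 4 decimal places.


% yield = 100 * actual / theoretical
% yield = 100 * 20.22 / 36.11
% yield = 55.99556909 %, rounded to 4 dp:

55.9956 %


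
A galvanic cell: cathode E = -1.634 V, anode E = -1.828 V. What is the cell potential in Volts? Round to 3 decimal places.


Standard cell potential: E_cell = E_cathode - E_anode.
E_cell = -1.634 - (-1.828)
E_cell = 0.194 V, rounded to 3 dp:

0.194 V


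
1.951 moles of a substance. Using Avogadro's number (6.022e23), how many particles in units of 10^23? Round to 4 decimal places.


N = n * NA, then divide by 1e23 for the requested units.
N / 1e23 = n * 6.022
N / 1e23 = 1.951 * 6.022
N / 1e23 = 11.748922, rounded to 4 dp:

11.7489


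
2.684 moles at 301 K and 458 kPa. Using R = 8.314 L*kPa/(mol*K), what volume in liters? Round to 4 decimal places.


PV = nRT, solve for V = nRT / P.
nRT = 2.684 * 8.314 * 301 = 6716.7476
V = 6716.7476 / 458
V = 14.66538777 L, rounded to 4 dp:

14.6654 L


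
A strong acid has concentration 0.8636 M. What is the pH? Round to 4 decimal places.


A strong acid dissociates completely, so [H+] equals the given concentration.
pH = -log10([H+]) = -log10(0.8636)
pH = 0.06368737, rounded to 4 dp:

0.0637


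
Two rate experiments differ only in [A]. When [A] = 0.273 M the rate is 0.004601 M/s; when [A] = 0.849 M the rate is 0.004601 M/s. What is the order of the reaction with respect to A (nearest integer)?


Rate is proportional to [A]^n, so rate2/rate1 = ([A]2/[A]1)^n. Take logs to solve for n.
rate2/rate1 = 0.004601 / 0.004601 = 1.0
[A]2/[A]1 = 0.849 / 0.273 = 3.1099
n = ln(1.0) / ln(3.1099) = 0.0
Nearest integer order:

0


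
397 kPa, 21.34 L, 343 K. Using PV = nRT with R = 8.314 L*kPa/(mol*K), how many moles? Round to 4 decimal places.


PV = nRT, solve for n = PV / (RT).
PV = 397 * 21.34 = 8471.98
RT = 8.314 * 343 = 2851.702
n = 8471.98 / 2851.702
n = 2.97085039 mol, rounded to 4 dp:

2.9709 mol


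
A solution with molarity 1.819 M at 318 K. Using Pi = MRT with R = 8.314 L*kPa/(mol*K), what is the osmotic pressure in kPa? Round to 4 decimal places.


Osmotic pressure (van't Hoff): Pi = M*R*T.
RT = 8.314 * 318 = 2643.852
Pi = 1.819 * 2643.852
Pi = 4809.166788 kPa, rounded to 4 dp:

4809.1668 kPa


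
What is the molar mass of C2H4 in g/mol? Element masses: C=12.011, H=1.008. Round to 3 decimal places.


M = sum(count * atomic_mass) over atoms.
M = 2*12.011 + 4*1.008
M = 24.022 + 4.032
M = 28.054 g/mol, rounded to 3 dp:

28.054 g/mol


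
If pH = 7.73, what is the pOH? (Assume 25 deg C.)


At 25 deg C, pH + pOH = 14.
pOH = 14 - pH = 14 - 7.73
pOH = 6.27:

6.27


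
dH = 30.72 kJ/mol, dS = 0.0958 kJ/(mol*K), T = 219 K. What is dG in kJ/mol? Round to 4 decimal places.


Gibbs: dG = dH - T*dS (consistent units, dS already in kJ/(mol*K)).
T*dS = 219 * 0.0958 = 20.9802
dG = 30.72 - (20.9802)
dG = 9.7398 kJ/mol, rounded to 4 dp:

9.7398 kJ/mol


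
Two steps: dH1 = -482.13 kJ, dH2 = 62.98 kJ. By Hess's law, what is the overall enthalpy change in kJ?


Hess's law: enthalpy is a state function, so add the step enthalpies.
dH_total = dH1 + dH2 = -482.13 + (62.98)
dH_total = -419.15 kJ:

-419.15 kJ


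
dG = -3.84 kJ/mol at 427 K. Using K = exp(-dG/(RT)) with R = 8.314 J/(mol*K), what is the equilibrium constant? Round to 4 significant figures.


dG is in kJ/mol; multiply by 1000 to match R in J/(mol*K).
RT = 8.314 * 427 = 3550.078 J/mol
exponent = -dG*1000 / (RT) = -(-3.84*1000) / 3550.078 = 1.08166637
K = exp(1.08166637)
K = 2.9495906, rounded to 4 significant figures:

2.950


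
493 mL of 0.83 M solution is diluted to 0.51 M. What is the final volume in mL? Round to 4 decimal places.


Dilution: M1*V1 = M2*V2, solve for V2.
V2 = M1*V1 / M2
V2 = 0.83 * 493 / 0.51
V2 = 409.19 / 0.51
V2 = 802.33333333 mL, rounded to 4 dp:

802.3333 mL


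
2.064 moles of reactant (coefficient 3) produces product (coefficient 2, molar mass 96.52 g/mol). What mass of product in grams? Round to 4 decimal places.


Use the coefficient ratio to convert reactant moles to product moles, then multiply by the product's molar mass.
moles_P = moles_R * (coeff_P / coeff_R) = 2.064 * (2/3) = 1.376
mass_P = moles_P * M_P = 1.376 * 96.52
mass_P = 132.81152 g, rounded to 4 dp:

132.8115 g


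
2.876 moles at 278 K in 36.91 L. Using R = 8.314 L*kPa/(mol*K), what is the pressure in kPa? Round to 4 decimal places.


PV = nRT, solve for P = nRT / V.
nRT = 2.876 * 8.314 * 278 = 6647.2758
P = 6647.2758 / 36.91
P = 180.0941696 kPa, rounded to 4 dp:

180.0942 kPa


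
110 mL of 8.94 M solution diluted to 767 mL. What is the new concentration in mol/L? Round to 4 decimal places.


Dilution: M1*V1 = M2*V2, solve for M2.
M2 = M1*V1 / V2
M2 = 8.94 * 110 / 767
M2 = 983.4 / 767
M2 = 1.2821382 mol/L, rounded to 4 dp:

1.2821 mol/L


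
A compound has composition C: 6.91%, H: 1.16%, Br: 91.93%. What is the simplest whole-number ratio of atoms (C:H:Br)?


Assume 100 g of compound, divide each mass% by atomic mass to get moles, then normalize by the smallest to get a raw atom ratio.
Moles per 100 g: C: 6.91/12.011 = 0.5753, H: 1.16/1.008 = 1.1508, Br: 91.93/79.904 = 1.1505
Raw ratio (divide by min = 0.5753): C: 1.0, H: 2.0, Br: 2.0
Multiply by 1 to clear fractions: C: 1.0 ~= 1, H: 2.0 ~= 2, Br: 2.0 ~= 2
Reduce by GCD to get the simplest whole-number ratio:

1:2:2


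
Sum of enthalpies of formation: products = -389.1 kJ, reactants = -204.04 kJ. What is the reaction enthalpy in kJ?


dH_rxn = sum(dH_f products) - sum(dH_f reactants)
dH_rxn = -389.1 - (-204.04)
dH_rxn = -185.06 kJ:

-185.06 kJ


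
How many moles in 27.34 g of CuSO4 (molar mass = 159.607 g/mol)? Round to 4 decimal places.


n = mass / M
n = 27.34 / 159.607
n = 0.17129575 mol, rounded to 4 dp:

0.1713 mol


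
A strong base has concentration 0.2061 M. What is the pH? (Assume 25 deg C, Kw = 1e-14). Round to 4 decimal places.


A strong base dissociates completely, so [OH-] equals the given concentration.
pOH = -log10([OH-]) = -log10(0.2061) = 0.685922
pH = 14 - pOH = 14 - 0.685922
pH = 13.314078, rounded to 4 dp:

13.3141


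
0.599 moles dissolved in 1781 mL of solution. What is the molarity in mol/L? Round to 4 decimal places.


Convert volume to liters: V_L = V_mL / 1000.
V_L = 1781 / 1000 = 1.781 L
M = n / V_L = 0.599 / 1.781
M = 0.33632791 mol/L, rounded to 4 dp:

0.3363 mol/L


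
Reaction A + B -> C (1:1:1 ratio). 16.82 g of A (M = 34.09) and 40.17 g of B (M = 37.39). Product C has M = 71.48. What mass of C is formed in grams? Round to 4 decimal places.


Find moles of each reactant; the smaller value is the limiting reagent in a 1:1:1 reaction, so moles_C equals moles of the limiter.
n_A = mass_A / M_A = 16.82 / 34.09 = 0.4934 mol
n_B = mass_B / M_B = 40.17 / 37.39 = 1.074351 mol
Limiting reagent: A (smaller), n_limiting = 0.4934 mol
mass_C = n_limiting * M_C = 0.4934 * 71.48
mass_C = 35.268232 g, rounded to 4 dp:

35.2682 g


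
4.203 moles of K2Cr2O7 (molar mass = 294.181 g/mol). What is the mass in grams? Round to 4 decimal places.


mass = n * M
mass = 4.203 * 294.181
mass = 1236.442743 g, rounded to 4 dp:

1236.4427 g


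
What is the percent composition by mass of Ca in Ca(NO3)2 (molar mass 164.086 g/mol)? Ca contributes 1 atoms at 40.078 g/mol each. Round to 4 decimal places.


pct = 100 * (n_elem * M_elem) / M_total
mass_contribution = 1 * 40.078 = 40.078 g/mol
pct = 100 * 40.078 / 164.086
pct = 24.42499665 %, rounded to 4 dp:

24.4250 %


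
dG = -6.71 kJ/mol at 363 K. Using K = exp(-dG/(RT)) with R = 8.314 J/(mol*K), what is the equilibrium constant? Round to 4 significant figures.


dG is in kJ/mol; multiply by 1000 to match R in J/(mol*K).
RT = 8.314 * 363 = 3017.982 J/mol
exponent = -dG*1000 / (RT) = -(-6.71*1000) / 3017.982 = 2.22333997
K = exp(2.22333997)
K = 9.2381345, rounded to 4 significant figures:

9.238


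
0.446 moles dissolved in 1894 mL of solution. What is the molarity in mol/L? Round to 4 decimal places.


Convert volume to liters: V_L = V_mL / 1000.
V_L = 1894 / 1000 = 1.894 L
M = n / V_L = 0.446 / 1.894
M = 0.23548046 mol/L, rounded to 4 dp:

0.2355 mol/L


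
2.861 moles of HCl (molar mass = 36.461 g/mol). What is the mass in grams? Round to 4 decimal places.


mass = n * M
mass = 2.861 * 36.461
mass = 104.314921 g, rounded to 4 dp:

104.3149 g


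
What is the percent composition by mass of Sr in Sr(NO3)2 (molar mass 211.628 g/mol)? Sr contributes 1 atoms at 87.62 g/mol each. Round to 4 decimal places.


pct = 100 * (n_elem * M_elem) / M_total
mass_contribution = 1 * 87.62 = 87.62 g/mol
pct = 100 * 87.62 / 211.628
pct = 41.40283894 %, rounded to 4 dp:

41.4028 %


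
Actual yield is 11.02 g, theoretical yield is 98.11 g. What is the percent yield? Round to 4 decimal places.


% yield = 100 * actual / theoretical
% yield = 100 * 11.02 / 98.11
% yield = 11.23229029 %, rounded to 4 dp:

11.2323 %


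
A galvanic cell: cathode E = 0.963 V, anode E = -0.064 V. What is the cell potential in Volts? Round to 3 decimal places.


Standard cell potential: E_cell = E_cathode - E_anode.
E_cell = 0.963 - (-0.064)
E_cell = 1.027 V, rounded to 3 dp:

1.027 V


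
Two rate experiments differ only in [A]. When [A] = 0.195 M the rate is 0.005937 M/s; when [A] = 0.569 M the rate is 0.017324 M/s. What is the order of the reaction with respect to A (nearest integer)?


Rate is proportional to [A]^n, so rate2/rate1 = ([A]2/[A]1)^n. Take logs to solve for n.
rate2/rate1 = 0.017324 / 0.005937 = 2.918
[A]2/[A]1 = 0.569 / 0.195 = 2.9179
n = ln(2.918) / ln(2.9179) = 1.0
Nearest integer order:

1


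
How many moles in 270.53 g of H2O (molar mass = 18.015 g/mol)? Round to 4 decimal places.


n = mass / M
n = 270.53 / 18.015
n = 15.01693034 mol, rounded to 4 dp:

15.0169 mol


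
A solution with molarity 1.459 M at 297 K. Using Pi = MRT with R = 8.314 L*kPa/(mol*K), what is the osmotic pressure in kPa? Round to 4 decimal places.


Osmotic pressure (van't Hoff): Pi = M*R*T.
RT = 8.314 * 297 = 2469.258
Pi = 1.459 * 2469.258
Pi = 3602.647422 kPa, rounded to 4 dp:

3602.6474 kPa


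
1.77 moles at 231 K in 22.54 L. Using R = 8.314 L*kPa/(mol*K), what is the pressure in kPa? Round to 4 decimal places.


PV = nRT, solve for P = nRT / V.
nRT = 1.77 * 8.314 * 231 = 3399.3452
P = 3399.3452 / 22.54
P = 150.8138953 kPa, rounded to 4 dp:

150.8139 kPa


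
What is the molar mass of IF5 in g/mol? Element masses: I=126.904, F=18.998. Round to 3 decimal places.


M = sum(count * atomic_mass) over atoms.
M = 1*126.904 + 5*18.998
M = 126.904 + 94.99
M = 221.894 g/mol, rounded to 3 dp:

221.894 g/mol


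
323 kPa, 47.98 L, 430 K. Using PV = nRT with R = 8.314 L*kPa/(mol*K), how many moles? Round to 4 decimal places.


PV = nRT, solve for n = PV / (RT).
PV = 323 * 47.98 = 15497.54
RT = 8.314 * 430 = 3575.02
n = 15497.54 / 3575.02
n = 4.33495197 mol, rounded to 4 dp:

4.3350 mol


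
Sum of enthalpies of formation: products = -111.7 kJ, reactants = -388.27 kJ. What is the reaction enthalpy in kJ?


dH_rxn = sum(dH_f products) - sum(dH_f reactants)
dH_rxn = -111.7 - (-388.27)
dH_rxn = 276.57 kJ:

276.57 kJ


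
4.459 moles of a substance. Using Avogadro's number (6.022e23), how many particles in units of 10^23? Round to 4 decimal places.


N = n * NA, then divide by 1e23 for the requested units.
N / 1e23 = n * 6.022
N / 1e23 = 4.459 * 6.022
N / 1e23 = 26.852098, rounded to 4 dp:

26.8521


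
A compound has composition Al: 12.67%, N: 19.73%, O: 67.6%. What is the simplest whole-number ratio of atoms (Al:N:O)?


Assume 100 g of compound, divide each mass% by atomic mass to get moles, then normalize by the smallest to get a raw atom ratio.
Moles per 100 g: Al: 12.67/26.982 = 0.4696, N: 19.73/14.007 = 1.4086, O: 67.6/15.999 = 4.2253
Raw ratio (divide by min = 0.4696): Al: 1.0, N: 3.0, O: 8.998
Multiply by 1 to clear fractions: Al: 1.0 ~= 1, N: 3.0 ~= 3, O: 8.998 ~= 9
Reduce by GCD to get the simplest whole-number ratio:

1:3:9


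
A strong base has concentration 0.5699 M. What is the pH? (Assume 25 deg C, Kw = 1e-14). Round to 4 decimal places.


A strong base dissociates completely, so [OH-] equals the given concentration.
pOH = -log10([OH-]) = -log10(0.5699) = 0.244201
pH = 14 - pOH = 14 - 0.244201
pH = 13.755799, rounded to 4 dp:

13.7558


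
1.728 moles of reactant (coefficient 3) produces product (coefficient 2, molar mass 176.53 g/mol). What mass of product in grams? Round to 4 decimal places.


Use the coefficient ratio to convert reactant moles to product moles, then multiply by the product's molar mass.
moles_P = moles_R * (coeff_P / coeff_R) = 1.728 * (2/3) = 1.152
mass_P = moles_P * M_P = 1.152 * 176.53
mass_P = 203.36256 g, rounded to 4 dp:

203.3626 g


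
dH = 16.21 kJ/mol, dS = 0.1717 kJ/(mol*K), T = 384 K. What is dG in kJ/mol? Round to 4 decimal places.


Gibbs: dG = dH - T*dS (consistent units, dS already in kJ/(mol*K)).
T*dS = 384 * 0.1717 = 65.9328
dG = 16.21 - (65.9328)
dG = -49.7228 kJ/mol, rounded to 4 dp:

-49.7228 kJ/mol


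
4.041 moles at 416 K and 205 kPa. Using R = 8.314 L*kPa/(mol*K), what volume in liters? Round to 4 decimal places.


PV = nRT, solve for V = nRT / P.
nRT = 4.041 * 8.314 * 416 = 13976.2996
V = 13976.2996 / 205
V = 68.17707122 L, rounded to 4 dp:

68.1771 L


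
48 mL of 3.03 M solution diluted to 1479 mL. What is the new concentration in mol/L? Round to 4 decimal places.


Dilution: M1*V1 = M2*V2, solve for M2.
M2 = M1*V1 / V2
M2 = 3.03 * 48 / 1479
M2 = 145.44 / 1479
M2 = 0.09833671 mol/L, rounded to 4 dp:

0.0983 mol/L


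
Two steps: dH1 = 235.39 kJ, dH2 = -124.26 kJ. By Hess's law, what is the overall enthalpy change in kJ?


Hess's law: enthalpy is a state function, so add the step enthalpies.
dH_total = dH1 + dH2 = 235.39 + (-124.26)
dH_total = 111.13 kJ:

111.13 kJ


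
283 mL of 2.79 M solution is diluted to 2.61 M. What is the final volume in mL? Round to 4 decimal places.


Dilution: M1*V1 = M2*V2, solve for V2.
V2 = M1*V1 / M2
V2 = 2.79 * 283 / 2.61
V2 = 789.57 / 2.61
V2 = 302.51724138 mL, rounded to 4 dp:

302.5172 mL


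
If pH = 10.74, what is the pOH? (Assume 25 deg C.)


At 25 deg C, pH + pOH = 14.
pOH = 14 - pH = 14 - 10.74
pOH = 3.26:

3.26


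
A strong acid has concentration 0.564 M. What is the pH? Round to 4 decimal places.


A strong acid dissociates completely, so [H+] equals the given concentration.
pH = -log10([H+]) = -log10(0.564)
pH = 0.2487209, rounded to 4 dp:

0.2487


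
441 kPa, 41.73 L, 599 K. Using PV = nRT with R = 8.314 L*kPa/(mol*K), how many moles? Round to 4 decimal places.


PV = nRT, solve for n = PV / (RT).
PV = 441 * 41.73 = 18402.93
RT = 8.314 * 599 = 4980.086
n = 18402.93 / 4980.086
n = 3.69530366 mol, rounded to 4 dp:

3.6953 mol


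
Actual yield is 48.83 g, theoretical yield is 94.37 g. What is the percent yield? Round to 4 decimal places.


% yield = 100 * actual / theoretical
% yield = 100 * 48.83 / 94.37
% yield = 51.74313871 %, rounded to 4 dp:

51.7431 %


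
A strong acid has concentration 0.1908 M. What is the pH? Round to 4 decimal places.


A strong acid dissociates completely, so [H+] equals the given concentration.
pH = -log10([H+]) = -log10(0.1908)
pH = 0.71942163, rounded to 4 dp:

0.7194


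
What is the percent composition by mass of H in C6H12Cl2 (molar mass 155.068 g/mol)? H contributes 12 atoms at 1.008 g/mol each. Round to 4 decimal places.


pct = 100 * (n_elem * M_elem) / M_total
mass_contribution = 12 * 1.008 = 12.096 g/mol
pct = 100 * 12.096 / 155.068
pct = 7.80044884 %, rounded to 4 dp:

7.8004 %


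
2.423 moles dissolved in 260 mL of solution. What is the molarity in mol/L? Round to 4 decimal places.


Convert volume to liters: V_L = V_mL / 1000.
V_L = 260 / 1000 = 0.26 L
M = n / V_L = 2.423 / 0.26
M = 9.31923077 mol/L, rounded to 4 dp:

9.3192 mol/L


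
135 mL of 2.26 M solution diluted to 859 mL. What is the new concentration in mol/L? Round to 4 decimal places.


Dilution: M1*V1 = M2*V2, solve for M2.
M2 = M1*V1 / V2
M2 = 2.26 * 135 / 859
M2 = 305.1 / 859
M2 = 0.35518044 mol/L, rounded to 4 dp:

0.3552 mol/L


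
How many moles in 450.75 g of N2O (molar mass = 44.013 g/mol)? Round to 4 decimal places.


n = mass / M
n = 450.75 / 44.013
n = 10.24129235 mol, rounded to 4 dp:

10.2413 mol


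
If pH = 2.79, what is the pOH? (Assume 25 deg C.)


At 25 deg C, pH + pOH = 14.
pOH = 14 - pH = 14 - 2.79
pOH = 11.21:

11.21


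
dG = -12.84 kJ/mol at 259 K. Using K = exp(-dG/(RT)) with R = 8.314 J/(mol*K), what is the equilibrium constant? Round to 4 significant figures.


dG is in kJ/mol; multiply by 1000 to match R in J/(mol*K).
RT = 8.314 * 259 = 2153.326 J/mol
exponent = -dG*1000 / (RT) = -(-12.84*1000) / 2153.326 = 5.9628686
K = exp(5.9628686)
K = 388.72362, rounded to 4 significant figures:

388.7


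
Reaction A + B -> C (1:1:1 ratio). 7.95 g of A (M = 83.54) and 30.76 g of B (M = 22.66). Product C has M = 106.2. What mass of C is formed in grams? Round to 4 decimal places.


Find moles of each reactant; the smaller value is the limiting reagent in a 1:1:1 reaction, so moles_C equals moles of the limiter.
n_A = mass_A / M_A = 7.95 / 83.54 = 0.095164 mol
n_B = mass_B / M_B = 30.76 / 22.66 = 1.357458 mol
Limiting reagent: A (smaller), n_limiting = 0.095164 mol
mass_C = n_limiting * M_C = 0.095164 * 106.2
mass_C = 10.1064168 g, rounded to 4 dp:

10.1064 g


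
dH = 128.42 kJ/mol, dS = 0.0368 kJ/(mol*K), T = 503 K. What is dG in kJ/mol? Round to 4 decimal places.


Gibbs: dG = dH - T*dS (consistent units, dS already in kJ/(mol*K)).
T*dS = 503 * 0.0368 = 18.5104
dG = 128.42 - (18.5104)
dG = 109.9096 kJ/mol, rounded to 4 dp:

109.9096 kJ/mol


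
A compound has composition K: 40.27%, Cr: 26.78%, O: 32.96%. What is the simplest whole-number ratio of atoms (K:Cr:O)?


Assume 100 g of compound, divide each mass% by atomic mass to get moles, then normalize by the smallest to get a raw atom ratio.
Moles per 100 g: K: 40.27/39.098 = 1.03, Cr: 26.78/51.996 = 0.515, O: 32.96/15.999 = 2.0601
Raw ratio (divide by min = 0.515): K: 2.0, Cr: 1.0, O: 4.0
Multiply by 1 to clear fractions: K: 2.0 ~= 2, Cr: 1.0 ~= 1, O: 4.0 ~= 4
Reduce by GCD to get the simplest whole-number ratio:

2:1:4


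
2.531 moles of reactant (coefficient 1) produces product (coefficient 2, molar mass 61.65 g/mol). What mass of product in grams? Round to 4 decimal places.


Use the coefficient ratio to convert reactant moles to product moles, then multiply by the product's molar mass.
moles_P = moles_R * (coeff_P / coeff_R) = 2.531 * (2/1) = 5.062
mass_P = moles_P * M_P = 5.062 * 61.65
mass_P = 312.0723 g, rounded to 4 dp:

312.0723 g


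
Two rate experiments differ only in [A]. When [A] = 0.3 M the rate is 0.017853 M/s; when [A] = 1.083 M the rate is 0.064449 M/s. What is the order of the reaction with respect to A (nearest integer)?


Rate is proportional to [A]^n, so rate2/rate1 = ([A]2/[A]1)^n. Take logs to solve for n.
rate2/rate1 = 0.064449 / 0.017853 = 3.61
[A]2/[A]1 = 1.083 / 0.3 = 3.61
n = ln(3.61) / ln(3.61) = 1.0
Nearest integer order:

1


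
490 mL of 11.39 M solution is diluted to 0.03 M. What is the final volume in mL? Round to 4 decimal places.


Dilution: M1*V1 = M2*V2, solve for V2.
V2 = M1*V1 / M2
V2 = 11.39 * 490 / 0.03
V2 = 5581.1 / 0.03
V2 = 186036.66666667 mL, rounded to 4 dp:

186036.6667 mL


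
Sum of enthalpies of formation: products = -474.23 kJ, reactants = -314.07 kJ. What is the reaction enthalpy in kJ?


dH_rxn = sum(dH_f products) - sum(dH_f reactants)
dH_rxn = -474.23 - (-314.07)
dH_rxn = -160.16 kJ:

-160.16 kJ


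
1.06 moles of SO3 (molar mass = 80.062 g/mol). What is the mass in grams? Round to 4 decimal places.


mass = n * M
mass = 1.06 * 80.062
mass = 84.86572 g, rounded to 4 dp:

84.8657 g


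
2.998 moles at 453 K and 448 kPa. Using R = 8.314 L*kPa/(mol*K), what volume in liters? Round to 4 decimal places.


PV = nRT, solve for V = nRT / P.
nRT = 2.998 * 8.314 * 453 = 11291.1935
V = 11291.1935 / 448
V = 25.20355692 L, rounded to 4 dp:

25.2036 L


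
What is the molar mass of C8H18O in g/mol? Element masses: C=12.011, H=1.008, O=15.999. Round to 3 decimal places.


M = sum(count * atomic_mass) over atoms.
M = 8*12.011 + 18*1.008 + 1*15.999
M = 96.088 + 18.144 + 15.999
M = 130.231 g/mol, rounded to 3 dp:

130.231 g/mol


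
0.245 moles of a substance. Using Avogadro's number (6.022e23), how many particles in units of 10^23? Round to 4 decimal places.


N = n * NA, then divide by 1e23 for the requested units.
N / 1e23 = n * 6.022
N / 1e23 = 0.245 * 6.022
N / 1e23 = 1.47539, rounded to 4 dp:

1.4754


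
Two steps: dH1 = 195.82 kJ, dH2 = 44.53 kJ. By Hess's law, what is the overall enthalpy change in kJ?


Hess's law: enthalpy is a state function, so add the step enthalpies.
dH_total = dH1 + dH2 = 195.82 + (44.53)
dH_total = 240.35 kJ:

240.35 kJ


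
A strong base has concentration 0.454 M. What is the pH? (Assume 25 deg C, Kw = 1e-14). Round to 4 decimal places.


A strong base dissociates completely, so [OH-] equals the given concentration.
pOH = -log10([OH-]) = -log10(0.454) = 0.342944
pH = 14 - pOH = 14 - 0.342944
pH = 13.657056, rounded to 4 dp:

13.6571


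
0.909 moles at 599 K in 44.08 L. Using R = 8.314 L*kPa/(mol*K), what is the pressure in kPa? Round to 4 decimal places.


PV = nRT, solve for P = nRT / V.
nRT = 0.909 * 8.314 * 599 = 4526.8982
P = 4526.8982 / 44.08
P = 102.69732759 kPa, rounded to 4 dp:

102.6973 kPa


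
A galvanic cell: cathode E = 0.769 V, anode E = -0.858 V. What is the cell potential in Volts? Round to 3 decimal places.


Standard cell potential: E_cell = E_cathode - E_anode.
E_cell = 0.769 - (-0.858)
E_cell = 1.627 V, rounded to 3 dp:

1.627 V


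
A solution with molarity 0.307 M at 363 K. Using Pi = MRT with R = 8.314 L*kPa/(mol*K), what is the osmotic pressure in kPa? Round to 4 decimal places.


Osmotic pressure (van't Hoff): Pi = M*R*T.
RT = 8.314 * 363 = 3017.982
Pi = 0.307 * 3017.982
Pi = 926.520474 kPa, rounded to 4 dp:

926.5205 kPa


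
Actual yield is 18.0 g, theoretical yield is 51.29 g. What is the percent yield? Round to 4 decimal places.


% yield = 100 * actual / theoretical
% yield = 100 * 18.0 / 51.29
% yield = 35.09456034 %, rounded to 4 dp:

35.0946 %


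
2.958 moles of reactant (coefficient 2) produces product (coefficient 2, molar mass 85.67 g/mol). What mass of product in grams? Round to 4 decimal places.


Use the coefficient ratio to convert reactant moles to product moles, then multiply by the product's molar mass.
moles_P = moles_R * (coeff_P / coeff_R) = 2.958 * (2/2) = 2.958
mass_P = moles_P * M_P = 2.958 * 85.67
mass_P = 253.41186 g, rounded to 4 dp:

253.4119 g


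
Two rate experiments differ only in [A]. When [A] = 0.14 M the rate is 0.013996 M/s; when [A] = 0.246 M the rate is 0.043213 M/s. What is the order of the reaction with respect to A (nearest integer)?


Rate is proportional to [A]^n, so rate2/rate1 = ([A]2/[A]1)^n. Take logs to solve for n.
rate2/rate1 = 0.043213 / 0.013996 = 3.0875
[A]2/[A]1 = 0.246 / 0.14 = 1.7571
n = ln(3.0875) / ln(1.7571) = 2.0
Nearest integer order:

2


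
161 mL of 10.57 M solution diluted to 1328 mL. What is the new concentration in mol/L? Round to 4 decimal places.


Dilution: M1*V1 = M2*V2, solve for M2.
M2 = M1*V1 / V2
M2 = 10.57 * 161 / 1328
M2 = 1701.77 / 1328
M2 = 1.28145331 mol/L, rounded to 4 dp:

1.2815 mol/L


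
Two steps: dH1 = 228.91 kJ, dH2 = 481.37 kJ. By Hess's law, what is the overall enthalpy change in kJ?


Hess's law: enthalpy is a state function, so add the step enthalpies.
dH_total = dH1 + dH2 = 228.91 + (481.37)
dH_total = 710.28 kJ:

710.28 kJ


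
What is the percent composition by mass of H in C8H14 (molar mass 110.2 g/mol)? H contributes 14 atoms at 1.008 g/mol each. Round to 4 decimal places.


pct = 100 * (n_elem * M_elem) / M_total
mass_contribution = 14 * 1.008 = 14.112 g/mol
pct = 100 * 14.112 / 110.2
pct = 12.80580762 %, rounded to 4 dp:

12.8058 %


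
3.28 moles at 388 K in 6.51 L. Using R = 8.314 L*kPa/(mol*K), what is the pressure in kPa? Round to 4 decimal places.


PV = nRT, solve for P = nRT / V.
nRT = 3.28 * 8.314 * 388 = 10580.729
P = 10580.729 / 6.51
P = 1625.30399386 kPa, rounded to 4 dp:

1625.3040 kPa


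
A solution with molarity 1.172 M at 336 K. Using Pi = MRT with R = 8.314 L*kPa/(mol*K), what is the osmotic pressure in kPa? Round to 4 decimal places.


Osmotic pressure (van't Hoff): Pi = M*R*T.
RT = 8.314 * 336 = 2793.504
Pi = 1.172 * 2793.504
Pi = 3273.986688 kPa, rounded to 4 dp:

3273.9867 kPa


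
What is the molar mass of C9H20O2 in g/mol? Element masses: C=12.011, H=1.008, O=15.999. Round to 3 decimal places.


M = sum(count * atomic_mass) over atoms.
M = 9*12.011 + 20*1.008 + 2*15.999
M = 108.099 + 20.16 + 31.998
M = 160.257 g/mol, rounded to 3 dp:

160.257 g/mol


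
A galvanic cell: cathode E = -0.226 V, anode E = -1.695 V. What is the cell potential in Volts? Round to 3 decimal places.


Standard cell potential: E_cell = E_cathode - E_anode.
E_cell = -0.226 - (-1.695)
E_cell = 1.469 V, rounded to 3 dp:

1.469 V


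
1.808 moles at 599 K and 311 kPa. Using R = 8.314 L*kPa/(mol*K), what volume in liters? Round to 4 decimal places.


PV = nRT, solve for V = nRT / P.
nRT = 1.808 * 8.314 * 599 = 9003.9955
V = 9003.9955 / 311
V = 28.95175402 L, rounded to 4 dp:

28.9518 L


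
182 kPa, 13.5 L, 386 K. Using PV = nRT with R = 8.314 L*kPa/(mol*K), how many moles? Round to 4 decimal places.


PV = nRT, solve for n = PV / (RT).
PV = 182 * 13.5 = 2457.0
RT = 8.314 * 386 = 3209.204
n = 2457.0 / 3209.204
n = 0.76561041 mol, rounded to 4 dp:

0.7656 mol


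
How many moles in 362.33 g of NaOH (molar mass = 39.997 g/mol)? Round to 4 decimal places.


n = mass / M
n = 362.33 / 39.997
n = 9.05892942 mol, rounded to 4 dp:

9.0589 mol


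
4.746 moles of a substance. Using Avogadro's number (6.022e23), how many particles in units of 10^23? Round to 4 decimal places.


N = n * NA, then divide by 1e23 for the requested units.
N / 1e23 = n * 6.022
N / 1e23 = 4.746 * 6.022
N / 1e23 = 28.580412, rounded to 4 dp:

28.5804


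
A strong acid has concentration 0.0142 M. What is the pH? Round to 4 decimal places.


A strong acid dissociates completely, so [H+] equals the given concentration.
pH = -log10([H+]) = -log10(0.0142)
pH = 1.84771166, rounded to 4 dp:

1.8477


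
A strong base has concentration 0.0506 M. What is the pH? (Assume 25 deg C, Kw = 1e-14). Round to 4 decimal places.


A strong base dissociates completely, so [OH-] equals the given concentration.
pOH = -log10([OH-]) = -log10(0.0506) = 1.295849
pH = 14 - pOH = 14 - 1.295849
pH = 12.704151, rounded to 4 dp:

12.7042


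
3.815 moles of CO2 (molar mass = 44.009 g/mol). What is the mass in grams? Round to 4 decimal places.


mass = n * M
mass = 3.815 * 44.009
mass = 167.894335 g, rounded to 4 dp:

167.8943 g


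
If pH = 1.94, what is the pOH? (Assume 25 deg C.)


At 25 deg C, pH + pOH = 14.
pOH = 14 - pH = 14 - 1.94
pOH = 12.06:

12.06


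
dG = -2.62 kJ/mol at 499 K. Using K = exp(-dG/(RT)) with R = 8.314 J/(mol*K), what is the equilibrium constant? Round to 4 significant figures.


dG is in kJ/mol; multiply by 1000 to match R in J/(mol*K).
RT = 8.314 * 499 = 4148.686 J/mol
exponent = -dG*1000 / (RT) = -(-2.62*1000) / 4148.686 = 0.63152526
K = exp(0.63152526)
K = 1.8804766, rounded to 4 significant figures:

1.880


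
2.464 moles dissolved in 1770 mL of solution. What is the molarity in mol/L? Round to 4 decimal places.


Convert volume to liters: V_L = V_mL / 1000.
V_L = 1770 / 1000 = 1.77 L
M = n / V_L = 2.464 / 1.77
M = 1.3920904 mol/L, rounded to 4 dp:

1.3921 mol/L


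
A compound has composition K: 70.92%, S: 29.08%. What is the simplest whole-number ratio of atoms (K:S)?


Assume 100 g of compound, divide each mass% by atomic mass to get moles, then normalize by the smallest to get a raw atom ratio.
Moles per 100 g: K: 70.92/39.098 = 1.8139, S: 29.08/32.065 = 0.9069
Raw ratio (divide by min = 0.9069): K: 2.0, S: 1.0
Multiply by 1 to clear fractions: K: 2.0 ~= 2, S: 1.0 ~= 1
Reduce by GCD to get the simplest whole-number ratio:

2:1


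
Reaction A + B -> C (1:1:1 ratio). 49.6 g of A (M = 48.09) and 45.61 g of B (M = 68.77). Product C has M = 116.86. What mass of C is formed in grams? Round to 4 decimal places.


Find moles of each reactant; the smaller value is the limiting reagent in a 1:1:1 reaction, so moles_C equals moles of the limiter.
n_A = mass_A / M_A = 49.6 / 48.09 = 1.031399 mol
n_B = mass_B / M_B = 45.61 / 68.77 = 0.663225 mol
Limiting reagent: B (smaller), n_limiting = 0.663225 mol
mass_C = n_limiting * M_C = 0.663225 * 116.86
mass_C = 77.5044735 g, rounded to 4 dp:

77.5045 g


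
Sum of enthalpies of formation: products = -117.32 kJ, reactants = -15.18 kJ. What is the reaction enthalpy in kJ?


dH_rxn = sum(dH_f products) - sum(dH_f reactants)
dH_rxn = -117.32 - (-15.18)
dH_rxn = -102.14 kJ:

-102.14 kJ


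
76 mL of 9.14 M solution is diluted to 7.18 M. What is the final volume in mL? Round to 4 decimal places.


Dilution: M1*V1 = M2*V2, solve for V2.
V2 = M1*V1 / M2
V2 = 9.14 * 76 / 7.18
V2 = 694.64 / 7.18
V2 = 96.74651811 mL, rounded to 4 dp:

96.7465 mL


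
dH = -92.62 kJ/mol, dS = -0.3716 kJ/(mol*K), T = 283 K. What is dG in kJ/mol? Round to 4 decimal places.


Gibbs: dG = dH - T*dS (consistent units, dS already in kJ/(mol*K)).
T*dS = 283 * -0.3716 = -105.1628
dG = -92.62 - (-105.1628)
dG = 12.5428 kJ/mol, rounded to 4 dp:

12.5428 kJ/mol


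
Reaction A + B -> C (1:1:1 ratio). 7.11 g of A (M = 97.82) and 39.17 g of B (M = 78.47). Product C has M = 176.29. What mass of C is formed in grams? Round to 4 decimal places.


Find moles of each reactant; the smaller value is the limiting reagent in a 1:1:1 reaction, so moles_C equals moles of the limiter.
n_A = mass_A / M_A = 7.11 / 97.82 = 0.072685 mol
n_B = mass_B / M_B = 39.17 / 78.47 = 0.499172 mol
Limiting reagent: A (smaller), n_limiting = 0.072685 mol
mass_C = n_limiting * M_C = 0.072685 * 176.29
mass_C = 12.81363865 g, rounded to 4 dp:

12.8136 g


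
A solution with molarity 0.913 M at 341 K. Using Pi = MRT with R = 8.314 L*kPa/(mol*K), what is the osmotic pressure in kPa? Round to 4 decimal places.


Osmotic pressure (van't Hoff): Pi = M*R*T.
RT = 8.314 * 341 = 2835.074
Pi = 0.913 * 2835.074
Pi = 2588.422562 kPa, rounded to 4 dp:

2588.4226 kPa


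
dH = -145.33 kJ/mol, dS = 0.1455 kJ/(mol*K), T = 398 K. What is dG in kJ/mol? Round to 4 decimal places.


Gibbs: dG = dH - T*dS (consistent units, dS already in kJ/(mol*K)).
T*dS = 398 * 0.1455 = 57.909
dG = -145.33 - (57.909)
dG = -203.239 kJ/mol, rounded to 4 dp:

-203.2390 kJ/mol


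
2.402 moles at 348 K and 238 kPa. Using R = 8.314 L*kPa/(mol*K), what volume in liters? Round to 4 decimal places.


PV = nRT, solve for V = nRT / P.
nRT = 2.402 * 8.314 * 348 = 6949.6393
V = 6949.6393 / 238
V = 29.20016513 L, rounded to 4 dp:

29.2002 L


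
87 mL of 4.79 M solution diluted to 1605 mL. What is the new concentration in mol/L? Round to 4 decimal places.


Dilution: M1*V1 = M2*V2, solve for M2.
M2 = M1*V1 / V2
M2 = 4.79 * 87 / 1605
M2 = 416.73 / 1605
M2 = 0.25964486 mol/L, rounded to 4 dp:

0.2596 mol/L


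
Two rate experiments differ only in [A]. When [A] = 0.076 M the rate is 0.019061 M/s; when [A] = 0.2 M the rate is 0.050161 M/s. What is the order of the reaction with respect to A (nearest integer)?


Rate is proportional to [A]^n, so rate2/rate1 = ([A]2/[A]1)^n. Take logs to solve for n.
rate2/rate1 = 0.050161 / 0.019061 = 2.6316
[A]2/[A]1 = 0.2 / 0.076 = 2.6316
n = ln(2.6316) / ln(2.6316) = 1.0
Nearest integer order:

1


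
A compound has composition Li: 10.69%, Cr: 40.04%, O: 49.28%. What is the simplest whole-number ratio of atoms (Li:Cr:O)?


Assume 100 g of compound, divide each mass% by atomic mass to get moles, then normalize by the smallest to get a raw atom ratio.
Moles per 100 g: Li: 10.69/6.941 = 1.5401, Cr: 40.04/51.996 = 0.7701, O: 49.28/15.999 = 3.0802
Raw ratio (divide by min = 0.7701): Li: 2.0, Cr: 1.0, O: 4.0
Multiply by 1 to clear fractions: Li: 2.0 ~= 2, Cr: 1.0 ~= 1, O: 4.0 ~= 4
Reduce by GCD to get the simplest whole-number ratio:

2:1:4


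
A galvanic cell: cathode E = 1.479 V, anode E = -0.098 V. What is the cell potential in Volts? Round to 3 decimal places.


Standard cell potential: E_cell = E_cathode - E_anode.
E_cell = 1.479 - (-0.098)
E_cell = 1.577 V, rounded to 3 dp:

1.577 V


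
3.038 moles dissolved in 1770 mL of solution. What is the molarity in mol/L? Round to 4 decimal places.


Convert volume to liters: V_L = V_mL / 1000.
V_L = 1770 / 1000 = 1.77 L
M = n / V_L = 3.038 / 1.77
M = 1.71638418 mol/L, rounded to 4 dp:

1.7164 mol/L


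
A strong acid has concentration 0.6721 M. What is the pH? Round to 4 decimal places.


A strong acid dissociates completely, so [H+] equals the given concentration.
pH = -log10([H+]) = -log10(0.6721)
pH = 0.1725661, rounded to 4 dp:

0.1726


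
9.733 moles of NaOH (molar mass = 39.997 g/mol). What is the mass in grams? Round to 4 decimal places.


mass = n * M
mass = 9.733 * 39.997
mass = 389.290801 g, rounded to 4 dp:

389.2908 g


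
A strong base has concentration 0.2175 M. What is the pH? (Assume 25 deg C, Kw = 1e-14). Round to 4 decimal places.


A strong base dissociates completely, so [OH-] equals the given concentration.
pOH = -log10([OH-]) = -log10(0.2175) = 0.662541
pH = 14 - pOH = 14 - 0.662541
pH = 13.337459, rounded to 4 dp:

13.3375


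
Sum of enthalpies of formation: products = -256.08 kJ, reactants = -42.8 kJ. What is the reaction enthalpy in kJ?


dH_rxn = sum(dH_f products) - sum(dH_f reactants)
dH_rxn = -256.08 - (-42.8)
dH_rxn = -213.28 kJ:

-213.28 kJ


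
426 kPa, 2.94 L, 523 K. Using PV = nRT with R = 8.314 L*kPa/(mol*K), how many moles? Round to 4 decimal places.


PV = nRT, solve for n = PV / (RT).
PV = 426 * 2.94 = 1252.44
RT = 8.314 * 523 = 4348.222
n = 1252.44 / 4348.222
n = 0.28803497 mol, rounded to 4 dp:

0.2880 mol


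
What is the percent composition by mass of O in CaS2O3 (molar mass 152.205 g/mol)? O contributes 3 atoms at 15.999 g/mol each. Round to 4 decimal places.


pct = 100 * (n_elem * M_elem) / M_total
mass_contribution = 3 * 15.999 = 47.997 g/mol
pct = 100 * 47.997 / 152.205
pct = 31.53444368 %, rounded to 4 dp:

31.5344 %


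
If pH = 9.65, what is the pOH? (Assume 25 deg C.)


At 25 deg C, pH + pOH = 14.
pOH = 14 - pH = 14 - 9.65
pOH = 4.35:

4.35


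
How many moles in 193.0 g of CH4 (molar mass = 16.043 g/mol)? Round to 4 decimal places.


n = mass / M
n = 193.0 / 16.043
n = 12.03016892 mol, rounded to 4 dp:

12.0302 mol


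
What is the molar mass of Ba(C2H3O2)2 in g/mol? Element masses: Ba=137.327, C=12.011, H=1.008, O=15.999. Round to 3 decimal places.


M = sum(count * atomic_mass) over atoms.
M = 1*137.327 + 4*12.011 + 6*1.008 + 4*15.999
M = 137.327 + 48.044 + 6.048 + 63.996
M = 255.415 g/mol, rounded to 3 dp:

255.415 g/mol


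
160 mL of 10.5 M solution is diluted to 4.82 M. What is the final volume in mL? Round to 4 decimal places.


Dilution: M1*V1 = M2*V2, solve for V2.
V2 = M1*V1 / M2
V2 = 10.5 * 160 / 4.82
V2 = 1680.0 / 4.82
V2 = 348.54771784 mL, rounded to 4 dp:

348.5477 mL


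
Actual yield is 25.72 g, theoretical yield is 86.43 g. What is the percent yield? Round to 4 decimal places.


% yield = 100 * actual / theoretical
% yield = 100 * 25.72 / 86.43
% yield = 29.75818582 %, rounded to 4 dp:

29.7582 %


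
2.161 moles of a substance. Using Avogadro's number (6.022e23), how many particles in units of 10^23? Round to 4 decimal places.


N = n * NA, then divide by 1e23 for the requested units.
N / 1e23 = n * 6.022
N / 1e23 = 2.161 * 6.022
N / 1e23 = 13.013542, rounded to 4 dp:

13.0135


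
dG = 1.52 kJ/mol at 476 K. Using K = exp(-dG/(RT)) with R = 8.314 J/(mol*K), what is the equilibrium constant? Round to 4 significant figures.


dG is in kJ/mol; multiply by 1000 to match R in J/(mol*K).
RT = 8.314 * 476 = 3957.464 J/mol
exponent = -dG*1000 / (RT) = -(1.52*1000) / 3957.464 = -0.38408435
K = exp(-0.38408435)
K = 0.68107398, rounded to 4 significant figures:

0.6811


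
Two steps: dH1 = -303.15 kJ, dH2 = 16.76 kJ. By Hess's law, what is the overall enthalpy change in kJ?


Hess's law: enthalpy is a state function, so add the step enthalpies.
dH_total = dH1 + dH2 = -303.15 + (16.76)
dH_total = -286.39 kJ:

-286.39 kJ


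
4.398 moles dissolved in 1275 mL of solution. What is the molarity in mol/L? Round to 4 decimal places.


Convert volume to liters: V_L = V_mL / 1000.
V_L = 1275 / 1000 = 1.275 L
M = n / V_L = 4.398 / 1.275
M = 3.44941176 mol/L, rounded to 4 dp:

3.4494 mol/L


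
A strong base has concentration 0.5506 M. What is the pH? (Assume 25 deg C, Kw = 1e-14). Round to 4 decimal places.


A strong base dissociates completely, so [OH-] equals the given concentration.
pOH = -log10([OH-]) = -log10(0.5506) = 0.259164
pH = 14 - pOH = 14 - 0.259164
pH = 13.740836, rounded to 4 dp:

13.7408


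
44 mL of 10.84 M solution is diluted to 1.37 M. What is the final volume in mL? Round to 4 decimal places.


Dilution: M1*V1 = M2*V2, solve for V2.
V2 = M1*V1 / M2
V2 = 10.84 * 44 / 1.37
V2 = 476.96 / 1.37
V2 = 348.1459854 mL, rounded to 4 dp:

348.1460 mL


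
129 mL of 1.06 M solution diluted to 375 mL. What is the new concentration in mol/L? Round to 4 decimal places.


Dilution: M1*V1 = M2*V2, solve for M2.
M2 = M1*V1 / V2
M2 = 1.06 * 129 / 375
M2 = 136.74 / 375
M2 = 0.36464 mol/L, rounded to 4 dp:

0.3646 mol/L


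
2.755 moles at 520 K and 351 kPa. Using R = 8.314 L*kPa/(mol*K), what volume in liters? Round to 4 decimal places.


PV = nRT, solve for V = nRT / P.
nRT = 2.755 * 8.314 * 520 = 11910.6364
V = 11910.6364 / 351
V = 33.93343704 L, rounded to 4 dp:

33.9334 L


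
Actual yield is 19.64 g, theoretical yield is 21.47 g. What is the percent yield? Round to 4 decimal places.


% yield = 100 * actual / theoretical
% yield = 100 * 19.64 / 21.47
% yield = 91.47647881 %, rounded to 4 dp:

91.4765 %


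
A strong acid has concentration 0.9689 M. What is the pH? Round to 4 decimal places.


A strong acid dissociates completely, so [H+] equals the given concentration.
pH = -log10([H+]) = -log10(0.9689)
pH = 0.01372104, rounded to 4 dp:

0.0137


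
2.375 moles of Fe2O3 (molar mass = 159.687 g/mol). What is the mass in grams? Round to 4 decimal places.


mass = n * M
mass = 2.375 * 159.687
mass = 379.256625 g, rounded to 4 dp:

379.2566 g


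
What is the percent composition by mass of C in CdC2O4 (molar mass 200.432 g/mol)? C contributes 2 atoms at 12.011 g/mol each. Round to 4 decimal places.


pct = 100 * (n_elem * M_elem) / M_total
mass_contribution = 2 * 12.011 = 24.022 g/mol
pct = 100 * 24.022 / 200.432
pct = 11.98511216 %, rounded to 4 dp:

11.9851 %


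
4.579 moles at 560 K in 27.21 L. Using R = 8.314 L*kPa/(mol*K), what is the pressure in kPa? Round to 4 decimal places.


PV = nRT, solve for P = nRT / V.
nRT = 4.579 * 8.314 * 560 = 21319.0914
P = 21319.0914 / 27.21
P = 783.50207277 kPa, rounded to 4 dp:

783.5021 kPa


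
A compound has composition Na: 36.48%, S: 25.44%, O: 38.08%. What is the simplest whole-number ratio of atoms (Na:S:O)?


Assume 100 g of compound, divide each mass% by atomic mass to get moles, then normalize by the smallest to get a raw atom ratio.
Moles per 100 g: Na: 36.48/22.99 = 1.5868, S: 25.44/32.065 = 0.7934, O: 38.08/15.999 = 2.3801
Raw ratio (divide by min = 0.7934): Na: 2.0, S: 1.0, O: 3.0
Multiply by 1 to clear fractions: Na: 2.0 ~= 2, S: 1.0 ~= 1, O: 3.0 ~= 3
Reduce by GCD to get the simplest whole-number ratio:

2:1:3
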